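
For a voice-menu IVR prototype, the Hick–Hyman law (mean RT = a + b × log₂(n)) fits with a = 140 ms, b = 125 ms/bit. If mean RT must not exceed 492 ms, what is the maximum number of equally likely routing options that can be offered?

7

Information budget: (492 − 140)/125 = 2.8160 bits, so n ≤ 2^2.8160 = 7.042 → at most 7.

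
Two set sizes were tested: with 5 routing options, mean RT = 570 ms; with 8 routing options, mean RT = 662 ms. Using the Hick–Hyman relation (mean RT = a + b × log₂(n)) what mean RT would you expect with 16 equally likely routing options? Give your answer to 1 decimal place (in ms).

797.7 ms

Fit slope and intercept:
  b = (662 − 570) / (log₂ 8 − log₂ 5) = 92 / (3 − 2.3219) = 135.679 ms/bit
  a = 570 − 135.679 × 2.3219 = 254.964 ms
Then RT(16) = 254.964 + 135.679 × log₂ 16 = 254.964 + 135.679 × 4 ≈ 797.679 ms.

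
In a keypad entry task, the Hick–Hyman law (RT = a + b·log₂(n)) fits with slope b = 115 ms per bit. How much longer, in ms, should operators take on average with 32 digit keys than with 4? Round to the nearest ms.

345 ms

The intercept a cancels: ΔRT = b·(log₂ n₂ − log₂ n₁) = b·log₂(n₂/n₁).
log₂(32) − log₂(4) = log₂(32/4) = log₂(8) = 3.
ΔRT = 115 × 3.0000 = 345.000 ms.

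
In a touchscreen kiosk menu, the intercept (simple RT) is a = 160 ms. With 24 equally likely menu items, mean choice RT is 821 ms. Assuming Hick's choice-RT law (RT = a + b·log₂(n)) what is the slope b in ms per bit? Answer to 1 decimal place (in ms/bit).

144.2 ms/bit

b = (821 − 160) / log₂(24) = 661 / 4.5850 = 144.167 ms/bit.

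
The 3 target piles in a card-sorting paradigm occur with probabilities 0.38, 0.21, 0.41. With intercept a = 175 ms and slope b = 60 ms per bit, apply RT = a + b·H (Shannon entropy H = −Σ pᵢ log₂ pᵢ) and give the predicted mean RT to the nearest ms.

267 ms

Entropy contributions −pᵢ log₂ pᵢ: 0.5305, 0.4728, 0.5274; sum H = 1.5307 bits.
RT = a + bH = 175 + 60·1.5307 = 266.84 ms.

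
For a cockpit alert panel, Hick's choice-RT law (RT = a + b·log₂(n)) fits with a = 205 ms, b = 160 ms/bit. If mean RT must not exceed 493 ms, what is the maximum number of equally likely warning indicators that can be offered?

Set 205 + 160·log₂ n ≤ 493 → log₂ n ≤ (493 − 205)/160 = 1.8000.
So n ≤ 2^1.8000 = 3.482; the largest integer n is 3.

3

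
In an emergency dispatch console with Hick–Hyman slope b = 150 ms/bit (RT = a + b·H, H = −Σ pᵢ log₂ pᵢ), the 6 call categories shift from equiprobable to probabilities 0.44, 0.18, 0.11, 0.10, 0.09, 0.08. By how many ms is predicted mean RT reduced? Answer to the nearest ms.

Equiprobable entropy H₀ = log₂ 6 = 2.5850 bits.
Skewed entropy H = −Σ pᵢ log₂ pᵢ = 2.2531 bits.
ΔRT = b·(H₀ − H) = 150 × 0.3319 = 49.78 ms.

50 ms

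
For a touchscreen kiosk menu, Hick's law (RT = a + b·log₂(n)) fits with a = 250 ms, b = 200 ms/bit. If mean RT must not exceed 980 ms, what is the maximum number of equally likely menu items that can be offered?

12

Information budget: (980 − 250)/200 = 3.6500 bits, so n ≤ 2^3.6500 = 12.553 → at most 12.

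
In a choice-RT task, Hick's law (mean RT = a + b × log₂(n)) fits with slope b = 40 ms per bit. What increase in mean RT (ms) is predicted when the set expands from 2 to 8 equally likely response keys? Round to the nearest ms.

The intercept a cancels: ΔRT = b·(log₂ n₂ − log₂ n₁) = b·log₂(n₂/n₁).
log₂(8) − log₂(2) = log₂(8/2) = log₂(4) = 2.
ΔRT = 40 × 2.0000 = 80.000 ms.

80 ms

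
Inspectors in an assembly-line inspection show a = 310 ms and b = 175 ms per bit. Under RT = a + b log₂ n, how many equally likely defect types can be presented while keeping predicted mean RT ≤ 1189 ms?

32

Information budget: (1189 − 310)/175 = 5.0229 bits, so n ≤ 2^5.0229 = 32.511 → at most 32.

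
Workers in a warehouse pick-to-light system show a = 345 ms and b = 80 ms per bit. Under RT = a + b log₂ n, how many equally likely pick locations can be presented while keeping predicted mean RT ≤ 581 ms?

7

Set 345 + 80·log₂ n ≤ 581 → log₂ n ≤ (581 − 345)/80 = 2.9500.
So n ≤ 2^2.9500 = 7.727; the largest integer n is 7.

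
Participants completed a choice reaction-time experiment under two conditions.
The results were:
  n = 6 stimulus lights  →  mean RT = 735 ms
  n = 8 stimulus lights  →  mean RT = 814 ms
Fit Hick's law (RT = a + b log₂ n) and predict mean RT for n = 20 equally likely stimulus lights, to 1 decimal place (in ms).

With log₂ n on the abscissa the relation is linear; from the two conditions:
  b = (814 − 735) / (log₂ 8 − log₂ 6) = 79 / (3 − 2.5850) = 190.344 ms/bit
  a = 735 − 190.344 × 2.5850 = 242.967 ms
Then RT(20) = 242.967 + 190.344 × log₂ 20 = 242.967 + 190.344 × 4.3219 ≈ 1065.621 ms.

1065.6 ms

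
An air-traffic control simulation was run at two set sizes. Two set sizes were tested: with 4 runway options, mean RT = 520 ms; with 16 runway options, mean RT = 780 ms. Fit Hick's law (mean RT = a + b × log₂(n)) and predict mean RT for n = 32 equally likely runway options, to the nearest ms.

910 ms

Solve the two-equation system in a and b:
  b = (780 − 520) / (log₂ 16 − log₂ 4) = 260 / (4 − 2) = 130 ms/bit
  a = 520 − 130 × 2 = 260 ms
Then RT(32) = 260 + 130 × log₂ 32 = 260 + 130 × 5 ≈ 910.000 ms.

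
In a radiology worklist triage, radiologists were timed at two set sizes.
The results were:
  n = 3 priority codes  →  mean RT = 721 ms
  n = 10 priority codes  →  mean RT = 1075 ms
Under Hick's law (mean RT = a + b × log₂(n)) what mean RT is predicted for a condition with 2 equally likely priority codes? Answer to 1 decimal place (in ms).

With log₂ n on the abscissa the relation is linear; from the two conditions:
  b = (1075 − 721) / (log₂ 10 − log₂ 3) = 354 / (3.3219 − 1.5850) = 203.804 ms/bit
  a = 721 − 203.804 × 1.5850 = 397.979 ms
Then RT(2) = 397.979 + 203.804 × log₂ 2 = 397.979 + 203.804 × 1 ≈ 601.782 ms.

601.8 ms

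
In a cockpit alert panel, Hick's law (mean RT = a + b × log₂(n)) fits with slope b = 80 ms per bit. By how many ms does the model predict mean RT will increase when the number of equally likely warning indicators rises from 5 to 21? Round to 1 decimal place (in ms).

165.6 ms

ΔRT = (a + b log₂ n₂) − (a + b log₂ n₁) = b·(log₂ n₂ − log₂ n₁).
log₂(21) − log₂(5) = 4.3923 − 2.3219 = 2.0704.
ΔRT = 80 × 2.0704 = 165.631 ms.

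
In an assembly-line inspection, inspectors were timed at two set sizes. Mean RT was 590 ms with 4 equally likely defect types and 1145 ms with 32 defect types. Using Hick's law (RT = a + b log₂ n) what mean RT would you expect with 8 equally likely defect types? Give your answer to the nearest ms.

Fit slope and intercept:
  b = (1145 − 590) / (log₂ 32 − log₂ 4) = 555 / (5 − 2) = 185 ms/bit
  a = 590 − 185 × 2 = 220 ms
Then RT(8) = 220 + 185 × log₂ 8 = 220 + 185 × 3 ≈ 775.000 ms.

775 ms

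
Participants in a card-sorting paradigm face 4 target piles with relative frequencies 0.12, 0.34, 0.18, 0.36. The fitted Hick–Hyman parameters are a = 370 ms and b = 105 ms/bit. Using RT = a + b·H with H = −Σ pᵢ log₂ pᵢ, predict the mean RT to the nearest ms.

Entropy contributions −pᵢ log₂ pᵢ: 0.3671, 0.5292, 0.4453, 0.5306; sum H = 1.8722 bits.
RT = a + bH = 370 + 105·1.8722 = 566.58 ms.

567 ms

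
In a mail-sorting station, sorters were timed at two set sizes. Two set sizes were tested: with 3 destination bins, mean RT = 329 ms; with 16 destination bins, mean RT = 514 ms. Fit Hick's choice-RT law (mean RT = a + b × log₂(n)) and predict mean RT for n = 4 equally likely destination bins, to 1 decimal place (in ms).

360.8 ms

RT is linear in log₂ n, so two points fix the line:
  b = (514 − 329) / (log₂ 16 − log₂ 3) = 185 / (4 − 1.5850) = 76.603 ms/bit
  a = 329 − 76.603 × 1.5850 = 207.587 ms
Then RT(4) = 207.587 + 76.603 × log₂ 4 = 207.587 + 76.603 × 2 ≈ 360.793 ms.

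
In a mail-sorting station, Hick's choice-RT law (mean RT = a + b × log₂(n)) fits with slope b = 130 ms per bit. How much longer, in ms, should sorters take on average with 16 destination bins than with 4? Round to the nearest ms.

Only the slope matters, since a is common to both: ΔRT = b·log₂(n₂/n₁).
log₂(16) − log₂(4) = log₂(16/4) = log₂(4) = 2.
ΔRT = 130 × 2.0000 = 260.000 ms.

260 ms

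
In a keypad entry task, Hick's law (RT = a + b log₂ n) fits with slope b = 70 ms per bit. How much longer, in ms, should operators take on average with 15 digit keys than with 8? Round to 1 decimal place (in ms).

63.5 ms

Only the slope matters, since a is common to both: ΔRT = b·log₂(n₂/n₁).
log₂(15) − log₂(8) = 3.9069 − 3 = 0.9069.
ΔRT = 70 × 0.9069 = 63.482 ms.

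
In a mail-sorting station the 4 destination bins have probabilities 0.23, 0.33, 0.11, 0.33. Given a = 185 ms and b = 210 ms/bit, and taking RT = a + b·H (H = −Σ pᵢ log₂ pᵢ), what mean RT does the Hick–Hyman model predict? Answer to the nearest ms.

Entropy contributions −pᵢ log₂ pᵢ: 0.4877, 0.5278, 0.3503, 0.5278; sum H = 1.8936 bits.
RT = a + bH = 185 + 210·1.8936 = 582.66 ms.

583 ms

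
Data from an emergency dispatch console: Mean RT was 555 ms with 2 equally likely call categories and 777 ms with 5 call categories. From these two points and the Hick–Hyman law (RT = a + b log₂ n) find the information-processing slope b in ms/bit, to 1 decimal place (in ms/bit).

The slope on a log₂ axis is (777 − 555) / (2.3219 − 1) = 167.937 ms/bit.

167.9 ms/bit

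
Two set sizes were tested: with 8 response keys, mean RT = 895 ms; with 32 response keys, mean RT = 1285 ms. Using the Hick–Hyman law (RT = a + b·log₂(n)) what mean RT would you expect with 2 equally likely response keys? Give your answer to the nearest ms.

505 ms

With log₂ n on the abscissa the relation is linear; from the two conditions:
  b = (1285 − 895) / (log₂ 32 − log₂ 8) = 390 / (5 − 3) = 195 ms/bit
  a = 895 − 195 × 3 = 310 ms
Then RT(2) = 310 + 195 × log₂ 2 = 310 + 195 × 1 ≈ 505.000 ms.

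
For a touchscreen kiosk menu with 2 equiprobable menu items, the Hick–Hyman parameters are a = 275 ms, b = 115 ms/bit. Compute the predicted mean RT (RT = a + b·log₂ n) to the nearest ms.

log₂(2) = 1 bits, so RT = 275 + 115 × 1 ≈ 390.000 ms.

390 ms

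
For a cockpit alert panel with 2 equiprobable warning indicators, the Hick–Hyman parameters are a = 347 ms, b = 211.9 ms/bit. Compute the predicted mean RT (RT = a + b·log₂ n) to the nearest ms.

559 ms

log₂(2) = 1 bits, so RT = 347 + 211.9 × 1 ≈ 558.900 ms.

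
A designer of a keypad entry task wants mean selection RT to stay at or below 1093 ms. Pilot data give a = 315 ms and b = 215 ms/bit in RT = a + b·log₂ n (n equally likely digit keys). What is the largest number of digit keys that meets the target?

Information budget: (1093 − 315)/215 = 3.6186 bits, so n ≤ 2^3.6186 = 12.283 → at most 12.

12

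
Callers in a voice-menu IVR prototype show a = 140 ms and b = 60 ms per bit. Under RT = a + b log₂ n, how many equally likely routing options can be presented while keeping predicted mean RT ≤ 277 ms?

Set 140 + 60·log₂ n ≤ 277 → log₂ n ≤ (277 − 140)/60 = 2.2833.
So n ≤ 2^2.2833 = 4.868; the largest integer n is 4.

4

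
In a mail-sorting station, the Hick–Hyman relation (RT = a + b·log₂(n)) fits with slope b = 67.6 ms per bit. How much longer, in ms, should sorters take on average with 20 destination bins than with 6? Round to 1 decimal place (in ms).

The intercept a cancels: ΔRT = b·(log₂ n₂ − log₂ n₁) = b·log₂(n₂/n₁).
log₂(20) − log₂(6) = 4.3219 − 2.5850 = 1.7370.
ΔRT = 67.6 × 1.7370 = 117.419 ms.

117.4 ms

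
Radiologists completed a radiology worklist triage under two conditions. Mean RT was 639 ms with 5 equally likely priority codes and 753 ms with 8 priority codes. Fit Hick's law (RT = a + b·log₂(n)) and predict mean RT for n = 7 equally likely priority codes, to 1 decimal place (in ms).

Solve the two-equation system in a and b:
  b = (753 − 639) / (log₂ 8 − log₂ 5) = 114 / (3 − 2.3219) = 168.124 ms/bit
  a = 639 − 168.124 × 2.3219 = 248.629 ms
Then RT(7) = 248.629 + 168.124 × log₂ 7 = 248.629 + 168.124 × 2.8074 ≈ 720.612 ms.

720.6 ms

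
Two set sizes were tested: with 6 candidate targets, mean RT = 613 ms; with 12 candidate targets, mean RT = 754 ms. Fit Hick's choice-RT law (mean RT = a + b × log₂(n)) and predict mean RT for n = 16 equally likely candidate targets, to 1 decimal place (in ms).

Fit slope and intercept:
  b = (754 − 613) / (log₂ 12 − log₂ 6) = 141 / (3.5850 − 2.5850) = 141.000 ms/bit
  a = 613 − 141.000 × 2.5850 = 248.520 ms
Then RT(16) = 248.520 + 141.000 × log₂ 16 = 248.520 + 141.000 × 4 ≈ 812.520 ms.

812.5 ms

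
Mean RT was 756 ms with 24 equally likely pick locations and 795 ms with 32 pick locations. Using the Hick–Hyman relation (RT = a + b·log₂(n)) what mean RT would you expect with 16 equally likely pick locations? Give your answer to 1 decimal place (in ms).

701.0 ms

Solve the two-equation system in a and b:
  b = (795 − 756) / (log₂ 32 − log₂ 24) = 39 / (5 − 4.5850) = 93.967 ms/bit
  a = 756 − 93.967 × 4.5850 = 325.163 ms
Then RT(16) = 325.163 + 93.967 × log₂ 16 = 325.163 + 93.967 × 4 ≈ 701.033 ms.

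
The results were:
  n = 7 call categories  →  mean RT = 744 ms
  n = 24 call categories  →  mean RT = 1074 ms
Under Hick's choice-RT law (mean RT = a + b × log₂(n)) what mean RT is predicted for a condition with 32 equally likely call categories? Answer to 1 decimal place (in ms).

1151.0 ms

With log₂ n on the abscissa the relation is linear; from the two conditions:
  b = (1074 − 744) / (log₂ 24 − log₂ 7) = 330 / (4.5850 − 2.8074) = 185.643 ms/bit
  a = 744 − 185.643 × 2.8074 = 222.835 ms
Then RT(32) = 222.835 + 185.643 × log₂ 32 = 222.835 + 185.643 × 5 ≈ 1151.049 ms.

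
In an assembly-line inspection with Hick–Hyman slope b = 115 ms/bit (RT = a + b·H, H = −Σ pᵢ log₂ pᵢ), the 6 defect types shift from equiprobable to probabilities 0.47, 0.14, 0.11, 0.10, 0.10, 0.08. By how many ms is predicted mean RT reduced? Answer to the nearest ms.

43 ms

Equiprobable entropy H₀ = log₂ 6 = 2.5850 bits.
Skewed entropy H = −Σ pᵢ log₂ pᵢ = 2.2152 bits.
ΔRT = b·(H₀ − H) = 115 × 0.3697 = 42.52 ms.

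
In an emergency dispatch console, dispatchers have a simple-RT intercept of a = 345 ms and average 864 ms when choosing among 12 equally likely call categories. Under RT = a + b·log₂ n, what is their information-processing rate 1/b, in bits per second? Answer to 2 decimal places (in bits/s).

Choice component = 864 − 345 = 519 ms over log₂(12) = 3.5850 bits.
b = 519 / 3.5850 = 144.771 ms/bit, so 1/b = 6.907 bits/s.

6.91 bits/s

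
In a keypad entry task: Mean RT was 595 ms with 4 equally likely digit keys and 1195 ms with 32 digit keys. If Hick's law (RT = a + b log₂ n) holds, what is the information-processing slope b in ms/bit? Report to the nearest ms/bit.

200 ms/bit

Slope: b = (1195 − 595) / (log₂ 32 − log₂ 4) = 600/3.0000 = 200 ms/bit.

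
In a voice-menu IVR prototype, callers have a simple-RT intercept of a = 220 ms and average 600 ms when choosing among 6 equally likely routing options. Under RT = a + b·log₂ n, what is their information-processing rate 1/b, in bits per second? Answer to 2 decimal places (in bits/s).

6.80 bits/s

b = (600 − 220)/log₂ 6 = 380/2.5850 = 147.004 ms per bit = 0.14700 s/bit; the reciprocal is 6.803 bits/s.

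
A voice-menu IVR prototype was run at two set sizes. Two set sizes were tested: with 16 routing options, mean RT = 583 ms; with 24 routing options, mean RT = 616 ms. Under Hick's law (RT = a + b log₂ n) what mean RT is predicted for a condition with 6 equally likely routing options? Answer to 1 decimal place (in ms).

503.2 ms

RT is linear in log₂ n, so two points fix the line:
  b = (616 − 583) / (log₂ 24 − log₂ 16) = 33 / (4.5850 − 4) = 56.414 ms/bit
  a = 583 − 56.414 × 4 = 357.345 ms
Then RT(6) = 357.345 + 56.414 × log₂ 6 = 357.345 + 56.414 × 2.5850 ≈ 503.172 ms.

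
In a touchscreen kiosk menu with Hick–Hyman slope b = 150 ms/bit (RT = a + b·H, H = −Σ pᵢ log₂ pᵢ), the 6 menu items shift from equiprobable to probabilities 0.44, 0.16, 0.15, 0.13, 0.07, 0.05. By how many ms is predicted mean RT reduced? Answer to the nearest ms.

54 ms

Equiprobable entropy H₀ = log₂ 6 = 2.5850 bits.
Skewed entropy H = −Σ pᵢ log₂ pᵢ = 2.2220 bits.
ΔRT = b·(H₀ − H) = 150 × 0.3630 = 54.44 ms.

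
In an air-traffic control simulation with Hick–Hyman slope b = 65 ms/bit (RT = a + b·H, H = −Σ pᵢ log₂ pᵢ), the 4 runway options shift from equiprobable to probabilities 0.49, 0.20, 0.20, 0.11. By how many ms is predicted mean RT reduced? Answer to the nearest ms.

Equiprobable entropy H₀ = log₂ 4 = 2.0000 bits.
Skewed entropy H = −Σ pᵢ log₂ pᵢ = 1.7833 bits.
ΔRT = b·(H₀ − H) = 65 × 0.2167 = 14.08 ms.

14 ms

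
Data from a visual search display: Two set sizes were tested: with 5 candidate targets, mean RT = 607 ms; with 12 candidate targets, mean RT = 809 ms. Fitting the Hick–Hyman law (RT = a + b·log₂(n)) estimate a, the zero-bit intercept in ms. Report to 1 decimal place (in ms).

Slope: b = (809 − 607) / (log₂ 12 − log₂ 5) = 202/1.2630 = 159.932 ms/bit.
Intercept: a = 607 − 159.932·log₂(5) = 235.649 ms.

235.6 ms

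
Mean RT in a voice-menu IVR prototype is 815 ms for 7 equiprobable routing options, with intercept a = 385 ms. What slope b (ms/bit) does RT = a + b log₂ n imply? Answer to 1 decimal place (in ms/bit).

log₂(7) = 2.8074 bits.
b = (RT − a)/log₂ n = (815 − 385) / 2.8074 = 153.169 ms/bit.

153.2 ms/bit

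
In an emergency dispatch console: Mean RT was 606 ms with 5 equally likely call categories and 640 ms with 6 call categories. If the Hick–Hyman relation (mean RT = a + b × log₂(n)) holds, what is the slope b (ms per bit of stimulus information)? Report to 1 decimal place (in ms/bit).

129.3 ms/bit

b = (RT₂ − RT₁)/(log₂ n₂ − log₂ n₁) = (640 − 606)/(2.5850 − 2.3219) = 129.261 ms/bit.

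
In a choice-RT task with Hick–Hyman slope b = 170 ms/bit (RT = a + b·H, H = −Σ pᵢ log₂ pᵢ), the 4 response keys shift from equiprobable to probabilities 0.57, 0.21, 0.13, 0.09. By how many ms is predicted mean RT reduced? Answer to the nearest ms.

The RT saving is b·ΔH. Equiprobable H₀ = log₂(4) = 2.0000 bits; with the given probabilities H = 1.6304 bits.
b·(H₀ − H) = 170 × (2.0000 − 1.6304) = 62.84 ms.

63 ms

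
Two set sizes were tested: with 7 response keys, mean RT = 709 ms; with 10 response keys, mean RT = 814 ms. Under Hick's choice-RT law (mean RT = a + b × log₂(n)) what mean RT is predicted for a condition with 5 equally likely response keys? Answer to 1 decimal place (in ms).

609.9 ms

With log₂ n on the abscissa the relation is linear; from the two conditions:
  b = (814 − 709) / (log₂ 10 − log₂ 7) = 105 / (3.3219 − 2.8074) = 204.053 ms/bit
  a = 709 − 204.053 × 2.8074 = 136.152 ms
Then RT(5) = 136.152 + 204.053 × log₂ 5 = 136.152 + 204.053 × 2.3219 ≈ 609.947 ms.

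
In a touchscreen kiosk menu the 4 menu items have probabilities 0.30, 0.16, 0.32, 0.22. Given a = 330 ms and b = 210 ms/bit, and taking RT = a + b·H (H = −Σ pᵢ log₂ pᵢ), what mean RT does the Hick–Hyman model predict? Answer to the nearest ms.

740 ms

H = 0.30·log₂(1/0.30) + 0.16·log₂(1/0.16) + 0.32·log₂(1/0.32) + 0.22·log₂(1/0.22) = 1.9507 bits.
RT = 330 + 210 × 1.9507 = 739.65 ms.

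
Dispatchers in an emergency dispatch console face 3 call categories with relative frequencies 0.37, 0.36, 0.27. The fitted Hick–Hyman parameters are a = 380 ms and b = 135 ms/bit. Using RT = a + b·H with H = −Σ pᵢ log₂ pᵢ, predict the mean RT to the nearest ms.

Entropy contributions −pᵢ log₂ pᵢ: 0.5307, 0.5306, 0.5100; sum H = 1.5714 bits.
RT = a + bH = 380 + 135·1.5714 = 592.13 ms.

592 ms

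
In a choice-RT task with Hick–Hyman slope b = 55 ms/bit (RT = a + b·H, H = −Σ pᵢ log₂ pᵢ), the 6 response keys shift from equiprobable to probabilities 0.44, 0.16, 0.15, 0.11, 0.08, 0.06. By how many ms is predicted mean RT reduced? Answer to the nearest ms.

19 ms

Equiprobable entropy H₀ = log₂ 6 = 2.5850 bits.
Skewed entropy H = −Σ pᵢ log₂ pᵢ = 2.2400 bits.
ΔRT = b·(H₀ − H) = 55 × 0.3449 = 18.97 ms.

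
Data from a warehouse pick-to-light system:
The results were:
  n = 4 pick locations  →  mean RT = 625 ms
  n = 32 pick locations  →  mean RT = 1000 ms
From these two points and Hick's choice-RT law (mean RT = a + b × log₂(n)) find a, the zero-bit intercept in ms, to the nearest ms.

375 ms

Slope: b = (1000 − 625) / (log₂ 32 − log₂ 4) = 375/3.0000 = 125 ms/bit.
a = RT₁ − b·log₂ n₁ = 625 − 125 × 2 = 375.000 ms.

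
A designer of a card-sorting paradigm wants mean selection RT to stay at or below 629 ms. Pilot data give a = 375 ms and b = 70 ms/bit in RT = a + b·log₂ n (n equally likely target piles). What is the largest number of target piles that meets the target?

Information budget: (629 − 375)/70 = 3.6286 bits, so n ≤ 2^3.6286 = 12.368 → at most 12.

12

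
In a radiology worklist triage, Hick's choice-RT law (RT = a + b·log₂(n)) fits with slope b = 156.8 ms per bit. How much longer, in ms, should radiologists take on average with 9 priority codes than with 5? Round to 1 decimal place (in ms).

Only the slope matters, since a is common to both: ΔRT = b·log₂(n₂/n₁).
log₂(9) − log₂(5) = 3.1699 − 2.3219 = 0.8480.
ΔRT = 156.8 × 0.8480 = 132.966 ms.

133.0 ms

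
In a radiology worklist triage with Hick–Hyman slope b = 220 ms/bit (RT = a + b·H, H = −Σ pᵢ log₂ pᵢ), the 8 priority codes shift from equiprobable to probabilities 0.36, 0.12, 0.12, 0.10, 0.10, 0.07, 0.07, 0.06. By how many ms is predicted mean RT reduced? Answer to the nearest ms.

Equiprobable entropy H₀ = log₂ 8 = 3.0000 bits.
Skewed entropy H = −Σ pᵢ log₂ pᵢ = 2.7098 bits.
ΔRT = b·(H₀ − H) = 220 × 0.2902 = 63.85 ms.

64 ms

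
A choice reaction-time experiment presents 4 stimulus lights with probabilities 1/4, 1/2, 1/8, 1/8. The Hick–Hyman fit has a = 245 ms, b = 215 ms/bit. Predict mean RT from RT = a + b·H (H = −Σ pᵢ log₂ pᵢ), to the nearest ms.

621 ms

H = −Σ pᵢ log₂ pᵢ = 0.25·2 + 0.5·1 + 0.125·3 + 0.125·3 = 1.750 bits.
RT = 245 + 215 × 1.750 = 621.25 ms.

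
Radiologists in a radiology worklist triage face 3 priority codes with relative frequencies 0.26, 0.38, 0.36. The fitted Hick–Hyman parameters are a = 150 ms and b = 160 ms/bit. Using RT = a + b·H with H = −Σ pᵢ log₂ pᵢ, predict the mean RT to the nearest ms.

Entropy contributions −pᵢ log₂ pᵢ: 0.5053, 0.5305, 0.5306; sum H = 1.5664 bits.
RT = a + bH = 150 + 160·1.5664 = 400.62 ms.

401 ms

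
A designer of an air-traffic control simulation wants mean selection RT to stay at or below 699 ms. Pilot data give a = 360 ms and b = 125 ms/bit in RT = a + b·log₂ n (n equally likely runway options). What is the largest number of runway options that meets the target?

6

Information budget: (699 − 360)/125 = 2.7120 bits, so n ≤ 2^2.7120 = 6.552 → at most 6.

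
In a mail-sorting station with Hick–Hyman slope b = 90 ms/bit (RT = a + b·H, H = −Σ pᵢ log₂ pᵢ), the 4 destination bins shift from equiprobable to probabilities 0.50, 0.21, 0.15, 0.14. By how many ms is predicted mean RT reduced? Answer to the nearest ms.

20 ms

Equiprobable entropy H₀ = log₂ 4 = 2.0000 bits.
Skewed entropy H = −Σ pᵢ log₂ pᵢ = 1.7805 bits.
ΔRT = b·(H₀ − H) = 90 × 0.2195 = 19.76 ms.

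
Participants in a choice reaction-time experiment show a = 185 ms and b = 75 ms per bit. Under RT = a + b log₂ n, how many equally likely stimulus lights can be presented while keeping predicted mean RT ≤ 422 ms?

Set 185 + 75·log₂ n ≤ 422 → log₂ n ≤ (422 − 185)/75 = 3.1600.
So n ≤ 2^3.1600 = 8.938; the largest integer n is 8.

8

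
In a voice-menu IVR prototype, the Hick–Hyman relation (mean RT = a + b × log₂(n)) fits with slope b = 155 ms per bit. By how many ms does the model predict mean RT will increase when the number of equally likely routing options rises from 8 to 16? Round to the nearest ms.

The intercept a cancels: ΔRT = b·(log₂ n₂ − log₂ n₁) = b·log₂(n₂/n₁).
log₂(16) − log₂(8) = log₂(16/8) = log₂(2) = 1.
ΔRT = 155 × 1.0000 = 155.000 ms.

155 ms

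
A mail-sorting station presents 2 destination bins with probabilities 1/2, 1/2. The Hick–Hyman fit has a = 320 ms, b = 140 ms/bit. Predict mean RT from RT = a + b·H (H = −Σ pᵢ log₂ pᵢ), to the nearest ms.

460 ms

Each term −pᵢ log₂ pᵢ: 0.5·1 + 0.5·1; summed, H = 1.000 bits.
Mean RT = a + bH = 320 + 140·1.000 = 460.00 ms.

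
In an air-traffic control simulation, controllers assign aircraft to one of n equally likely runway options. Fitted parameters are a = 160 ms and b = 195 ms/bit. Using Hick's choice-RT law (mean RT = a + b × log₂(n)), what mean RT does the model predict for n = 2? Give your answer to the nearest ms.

355 ms

log₂(2) = 1 bits, so RT = 160 + 195 × 1 ≈ 355.000 ms.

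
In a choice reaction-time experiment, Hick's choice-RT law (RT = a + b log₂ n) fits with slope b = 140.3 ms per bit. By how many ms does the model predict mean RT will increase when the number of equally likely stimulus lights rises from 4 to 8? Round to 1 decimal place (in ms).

Only the slope matters, since a is common to both: ΔRT = b·log₂(n₂/n₁).
log₂(8) − log₂(4) = log₂(8/4) = log₂(2) = 1.
ΔRT = 140.3 × 1.0000 = 140.300 ms.

140.3 ms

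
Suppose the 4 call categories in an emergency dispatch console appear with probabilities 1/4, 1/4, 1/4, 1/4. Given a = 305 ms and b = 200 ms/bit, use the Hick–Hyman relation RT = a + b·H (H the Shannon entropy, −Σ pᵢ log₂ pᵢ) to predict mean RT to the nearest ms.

705 ms

Each term −pᵢ log₂ pᵢ: 0.25·2 + 0.25·2 + 0.25·2 + 0.25·2; summed, H = 2.000 bits.
Mean RT = a + bH = 305 + 200·2.000 = 705.00 ms.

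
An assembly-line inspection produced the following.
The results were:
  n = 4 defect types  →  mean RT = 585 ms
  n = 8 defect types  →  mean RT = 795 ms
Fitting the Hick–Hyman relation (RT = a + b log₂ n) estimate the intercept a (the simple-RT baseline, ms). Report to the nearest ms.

b = (RT₂ − RT₁)/(log₂ n₂ − log₂ n₁) = (795 − 585)/(3 − 2) = 210 ms/bit.
a = RT₁ − b·log₂ n₁ = 585 − 210 × 2 = 165.000 ms.

165 ms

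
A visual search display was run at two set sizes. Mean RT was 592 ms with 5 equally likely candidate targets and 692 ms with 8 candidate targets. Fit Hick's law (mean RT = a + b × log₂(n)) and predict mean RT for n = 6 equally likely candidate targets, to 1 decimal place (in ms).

RT is linear in log₂ n, so two points fix the line:
  b = (692 − 592) / (log₂ 8 − log₂ 5) = 100 / (3 − 2.3219) = 147.477 ms/bit
  a = 592 − 147.477 × 2.3219 = 249.569 ms
Then RT(6) = 249.569 + 147.477 × log₂ 6 = 249.569 + 147.477 × 2.5850 ≈ 630.792 ms.

630.8 ms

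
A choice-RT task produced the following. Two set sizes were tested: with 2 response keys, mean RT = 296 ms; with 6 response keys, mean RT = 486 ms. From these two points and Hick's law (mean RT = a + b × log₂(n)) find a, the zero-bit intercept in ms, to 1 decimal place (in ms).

Slope: b = (486 − 296) / (log₂ 6 − log₂ 2) = 190/1.5850 = 119.877 ms/bit.
a = RT₁ − b·log₂ n₁ = 296 − 119.877 × 1 = 176.123 ms.

176.1 ms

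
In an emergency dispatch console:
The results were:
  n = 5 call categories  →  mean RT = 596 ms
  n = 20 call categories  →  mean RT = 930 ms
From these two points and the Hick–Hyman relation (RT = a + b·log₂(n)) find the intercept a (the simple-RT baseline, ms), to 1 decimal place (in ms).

208.2 ms

The slope on a log₂ axis is (930 − 596) / (4.3219 − 2.3219) = 167.000 ms/bit.
a = RT₁ − b·log₂ n₁ = 596 − 167.000 × 2.3219 = 208.238 ms.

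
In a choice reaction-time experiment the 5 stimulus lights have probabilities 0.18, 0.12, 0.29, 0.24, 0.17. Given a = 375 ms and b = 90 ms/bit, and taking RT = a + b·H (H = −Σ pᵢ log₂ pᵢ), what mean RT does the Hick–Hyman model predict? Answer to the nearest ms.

Entropy contributions −pᵢ log₂ pᵢ: 0.4453, 0.3671, 0.5179, 0.4941, 0.4346; sum H = 2.2590 bits.
RT = a + bH = 375 + 90·2.2590 = 578.31 ms.

578 ms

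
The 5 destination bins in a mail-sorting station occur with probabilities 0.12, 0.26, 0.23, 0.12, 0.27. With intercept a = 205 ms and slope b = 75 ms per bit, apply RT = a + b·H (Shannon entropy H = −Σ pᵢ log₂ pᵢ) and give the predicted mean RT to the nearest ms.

373 ms

Entropy contributions −pᵢ log₂ pᵢ: 0.3671, 0.5053, 0.4877, 0.3671, 0.5100; sum H = 2.2371 bits.
RT = a + bH = 205 + 75·2.2371 = 372.78 ms.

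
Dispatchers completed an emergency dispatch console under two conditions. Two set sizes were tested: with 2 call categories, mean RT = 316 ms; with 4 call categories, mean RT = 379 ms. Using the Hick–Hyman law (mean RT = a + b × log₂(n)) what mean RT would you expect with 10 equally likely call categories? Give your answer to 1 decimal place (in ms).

462.3 ms

Solve the two-equation system in a and b:
  b = (379 − 316) / (log₂ 4 − log₂ 2) = 63 / (2 − 1) = 63.000 ms/bit
  a = 316 − 63.000 × 1 = 253.000 ms
Then RT(10) = 253.000 + 63.000 × log₂ 10 = 253.000 + 63.000 × 3.3219 ≈ 462.281 ms.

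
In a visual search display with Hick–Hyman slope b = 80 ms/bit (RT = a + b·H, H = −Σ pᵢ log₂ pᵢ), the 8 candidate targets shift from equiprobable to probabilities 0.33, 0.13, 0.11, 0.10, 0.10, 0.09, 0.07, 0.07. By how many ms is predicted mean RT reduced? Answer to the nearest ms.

Equiprobable entropy H₀ = log₂ 8 = 3.0000 bits.
Skewed entropy H = −Σ pᵢ log₂ pᵢ = 2.7749 bits.
ΔRT = b·(H₀ − H) = 80 × 0.2251 = 18.01 ms.

18 ms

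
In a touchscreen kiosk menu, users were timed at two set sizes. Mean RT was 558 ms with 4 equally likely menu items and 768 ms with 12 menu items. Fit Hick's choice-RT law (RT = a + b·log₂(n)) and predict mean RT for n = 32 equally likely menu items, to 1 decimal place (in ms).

Fit slope and intercept:
  b = (768 − 558) / (log₂ 12 − log₂ 4) = 210 / (3.5850 − 2) = 132.495 ms/bit
  a = 558 − 132.495 × 2 = 293.010 ms
Then RT(32) = 293.010 + 132.495 × log₂ 32 = 293.010 + 132.495 × 5 ≈ 955.486 ms.

955.5 ms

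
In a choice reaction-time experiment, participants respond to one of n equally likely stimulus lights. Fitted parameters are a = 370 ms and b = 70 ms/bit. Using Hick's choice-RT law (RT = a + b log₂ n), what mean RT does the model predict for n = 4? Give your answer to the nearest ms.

510 ms

log₂(4) = 2 bits, so RT = 370 + 70 × 2 ≈ 510.000 ms.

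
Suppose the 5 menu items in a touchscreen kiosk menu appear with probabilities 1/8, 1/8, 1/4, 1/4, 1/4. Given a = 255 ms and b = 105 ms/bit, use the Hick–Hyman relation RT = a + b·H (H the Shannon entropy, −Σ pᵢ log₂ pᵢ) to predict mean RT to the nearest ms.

491 ms

Each term −pᵢ log₂ pᵢ: 0.125·3 + 0.125·3 + 0.25·2 + 0.25·2 + 0.25·2; summed, H = 2.250 bits.
Mean RT = a + bH = 255 + 105·2.250 = 491.25 ms.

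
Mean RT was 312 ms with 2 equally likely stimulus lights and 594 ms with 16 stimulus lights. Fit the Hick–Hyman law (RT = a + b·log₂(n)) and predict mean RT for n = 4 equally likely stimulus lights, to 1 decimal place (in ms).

406.0 ms

With log₂ n on the abscissa the relation is linear; from the two conditions:
  b = (594 − 312) / (log₂ 16 − log₂ 2) = 282 / (4 − 1) = 94.000 ms/bit
  a = 312 − 94.000 × 1 = 218.000 ms
Then RT(4) = 218.000 + 94.000 × log₂ 4 = 218.000 + 94.000 × 2 ≈ 406.000 ms.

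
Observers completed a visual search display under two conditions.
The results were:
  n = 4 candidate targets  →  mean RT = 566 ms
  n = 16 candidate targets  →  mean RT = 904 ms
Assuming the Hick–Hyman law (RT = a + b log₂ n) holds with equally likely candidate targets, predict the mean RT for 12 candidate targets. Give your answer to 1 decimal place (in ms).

833.9 ms

Fit slope and intercept:
  b = (904 − 566) / (log₂ 16 − log₂ 4) = 338 / (4 − 2) = 169.000 ms/bit
  a = 566 − 169.000 × 2 = 228.000 ms
Then RT(12) = 228.000 + 169.000 × log₂ 12 = 228.000 + 169.000 × 3.5850 ≈ 833.859 ms.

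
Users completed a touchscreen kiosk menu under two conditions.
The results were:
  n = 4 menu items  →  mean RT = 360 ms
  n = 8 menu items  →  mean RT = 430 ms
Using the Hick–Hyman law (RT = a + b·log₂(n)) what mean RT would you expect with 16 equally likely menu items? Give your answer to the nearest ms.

500 ms

RT is linear in log₂ n, so two points fix the line:
  b = (430 − 360) / (log₂ 8 − log₂ 4) = 70 / (3 − 2) = 70 ms/bit
  a = 360 − 70 × 2 = 220 ms
Then RT(16) = 220 + 70 × log₂ 16 = 220 + 70 × 4 ≈ 500.000 ms.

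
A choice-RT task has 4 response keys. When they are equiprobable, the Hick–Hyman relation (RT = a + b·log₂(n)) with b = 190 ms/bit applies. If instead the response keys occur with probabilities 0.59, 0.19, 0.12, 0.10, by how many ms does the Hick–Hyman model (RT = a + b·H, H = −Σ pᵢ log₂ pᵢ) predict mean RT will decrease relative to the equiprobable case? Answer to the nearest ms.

Equiprobable entropy H₀ = log₂ 4 = 2.0000 bits.
Skewed entropy H = −Σ pᵢ log₂ pᵢ = 1.6036 bits.
ΔRT = b·(H₀ − H) = 190 × 0.3964 = 75.32 ms.

75 ms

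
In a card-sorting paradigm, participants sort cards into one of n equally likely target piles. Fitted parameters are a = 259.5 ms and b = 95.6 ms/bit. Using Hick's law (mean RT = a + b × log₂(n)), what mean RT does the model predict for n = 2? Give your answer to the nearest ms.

log₂(2) = 1 bits, so RT = 259.5 + 95.6 × 1 ≈ 355.100 ms.

355 ms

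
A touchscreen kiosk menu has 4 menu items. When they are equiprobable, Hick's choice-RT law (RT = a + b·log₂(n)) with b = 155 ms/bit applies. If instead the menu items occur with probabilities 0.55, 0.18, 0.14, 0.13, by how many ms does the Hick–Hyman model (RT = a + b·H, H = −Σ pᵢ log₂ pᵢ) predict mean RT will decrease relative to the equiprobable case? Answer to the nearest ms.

47 ms

The RT saving is b·ΔH. Equiprobable H₀ = log₂(4) = 2.0000 bits; with the given probabilities H = 1.6994 bits.
b·(H₀ − H) = 155 × (2.0000 − 1.6994) = 46.59 ms.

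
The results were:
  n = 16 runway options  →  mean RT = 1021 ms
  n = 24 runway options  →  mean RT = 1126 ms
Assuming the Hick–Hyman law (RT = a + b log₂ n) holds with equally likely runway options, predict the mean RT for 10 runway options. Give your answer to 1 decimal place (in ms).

Fit slope and intercept:
  b = (1126 − 1021) / (log₂ 24 − log₂ 16) = 105 / (4.5850 − 4) = 179.499 ms/bit
  a = 1021 − 179.499 × 4 = 303.005 ms
Then RT(10) = 303.005 + 179.499 × log₂ 10 = 303.005 + 179.499 × 3.3219 ≈ 899.287 ms.

899.3 ms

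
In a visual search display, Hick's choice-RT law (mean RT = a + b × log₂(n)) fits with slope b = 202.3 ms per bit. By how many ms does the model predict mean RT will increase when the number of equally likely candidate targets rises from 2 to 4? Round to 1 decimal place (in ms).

The intercept a cancels: ΔRT = b·(log₂ n₂ − log₂ n₁) = b·log₂(n₂/n₁).
log₂(4) − log₂(2) = log₂(4/2) = log₂(2) = 1.
ΔRT = 202.3 × 1.0000 = 202.300 ms.

202.3 ms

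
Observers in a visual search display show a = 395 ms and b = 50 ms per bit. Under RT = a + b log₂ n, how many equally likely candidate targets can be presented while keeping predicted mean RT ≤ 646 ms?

Set 395 + 50·log₂ n ≤ 646 → log₂ n ≤ (646 − 395)/50 = 5.0200.
So n ≤ 2^5.0200 = 32.447; the largest integer n is 32.

32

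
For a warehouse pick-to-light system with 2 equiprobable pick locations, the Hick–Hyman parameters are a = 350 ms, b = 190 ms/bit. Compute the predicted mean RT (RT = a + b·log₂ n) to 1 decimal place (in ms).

log₂(2) = 1 bits, so RT = 350 + 190 × 1 ≈ 540.000 ms.

540.0 ms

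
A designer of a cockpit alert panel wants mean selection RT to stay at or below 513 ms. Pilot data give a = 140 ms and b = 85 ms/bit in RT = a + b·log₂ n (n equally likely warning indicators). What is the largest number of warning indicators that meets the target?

85·log₂ n ≤ 513 − 140 = 373, giving log₂ n ≤ 4.3882 and n ≤ 20.941. The largest whole number is 20.

20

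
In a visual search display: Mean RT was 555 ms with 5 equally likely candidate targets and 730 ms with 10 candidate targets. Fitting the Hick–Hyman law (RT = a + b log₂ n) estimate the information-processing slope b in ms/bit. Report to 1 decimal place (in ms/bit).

The slope on a log₂ axis is (730 − 555) / (3.3219 − 2.3219) = 175.000 ms/bit.

175.0 ms/bit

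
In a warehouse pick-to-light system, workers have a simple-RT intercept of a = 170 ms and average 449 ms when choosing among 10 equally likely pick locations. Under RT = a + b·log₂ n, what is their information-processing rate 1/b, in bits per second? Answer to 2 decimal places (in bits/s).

11.91 bits/s

Choice component = 449 − 170 = 279 ms over log₂(10) = 3.3219 bits.
b = 279 / 3.3219 = 83.987 ms/bit, so 1/b = 11.907 bits/s.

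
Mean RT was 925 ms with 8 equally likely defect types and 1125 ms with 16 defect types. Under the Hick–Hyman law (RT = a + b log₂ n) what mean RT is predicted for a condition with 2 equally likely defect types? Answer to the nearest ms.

525 ms

Solve the two-equation system in a and b:
  b = (1125 − 925) / (log₂ 16 − log₂ 8) = 200 / (4 − 3) = 200 ms/bit
  a = 925 − 200 × 3 = 325 ms
Then RT(2) = 325 + 200 × log₂ 2 = 325 + 200 × 1 ≈ 525.000 ms.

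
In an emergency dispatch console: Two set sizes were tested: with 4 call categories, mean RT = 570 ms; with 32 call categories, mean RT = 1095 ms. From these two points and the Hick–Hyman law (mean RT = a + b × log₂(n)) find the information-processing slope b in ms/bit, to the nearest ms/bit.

175 ms/bit

b = (RT₂ − RT₁)/(log₂ n₂ − log₂ n₁) = (1095 − 570)/(5 − 2) = 175 ms/bit.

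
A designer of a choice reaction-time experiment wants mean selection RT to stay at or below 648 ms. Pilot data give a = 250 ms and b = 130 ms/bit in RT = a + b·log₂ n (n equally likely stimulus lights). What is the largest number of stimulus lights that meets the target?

8

Set 250 + 130·log₂ n ≤ 648 → log₂ n ≤ (648 − 250)/130 = 3.0615.
So n ≤ 2^3.0615 = 8.349; the largest integer n is 8.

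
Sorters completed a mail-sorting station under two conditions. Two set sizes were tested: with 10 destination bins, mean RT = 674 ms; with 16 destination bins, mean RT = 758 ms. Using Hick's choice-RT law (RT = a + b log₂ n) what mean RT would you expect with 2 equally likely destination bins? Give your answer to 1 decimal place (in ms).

386.4 ms

Solve the two-equation system in a and b:
  b = (758 − 674) / (log₂ 16 − log₂ 10) = 84 / (4 − 3.3219) = 123.881 ms/bit
  a = 674 − 123.881 × 3.3219 = 262.477 ms
Then RT(2) = 262.477 + 123.881 × log₂ 2 = 262.477 + 123.881 × 1 ≈ 386.358 ms.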